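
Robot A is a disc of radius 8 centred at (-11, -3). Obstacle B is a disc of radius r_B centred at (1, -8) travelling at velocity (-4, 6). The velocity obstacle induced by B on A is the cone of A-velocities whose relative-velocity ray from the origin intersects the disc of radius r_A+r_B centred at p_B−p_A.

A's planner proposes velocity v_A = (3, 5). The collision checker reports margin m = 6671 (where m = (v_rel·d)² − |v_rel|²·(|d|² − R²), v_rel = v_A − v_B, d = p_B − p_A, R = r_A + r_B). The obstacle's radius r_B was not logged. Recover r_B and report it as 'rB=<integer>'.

m = 6671
d = (12, -5);  v_rel = (7, -1),  |v_rel|² = 50
v_rel×d = (7)·(-5) − (-1)·(12) = -23
since m = R²·50 − (-23)²:  R² = (529 + 6671) / 50 = 144
R = √144 = 12  ⇒  r_B = 12 − 8 = 4

rB=4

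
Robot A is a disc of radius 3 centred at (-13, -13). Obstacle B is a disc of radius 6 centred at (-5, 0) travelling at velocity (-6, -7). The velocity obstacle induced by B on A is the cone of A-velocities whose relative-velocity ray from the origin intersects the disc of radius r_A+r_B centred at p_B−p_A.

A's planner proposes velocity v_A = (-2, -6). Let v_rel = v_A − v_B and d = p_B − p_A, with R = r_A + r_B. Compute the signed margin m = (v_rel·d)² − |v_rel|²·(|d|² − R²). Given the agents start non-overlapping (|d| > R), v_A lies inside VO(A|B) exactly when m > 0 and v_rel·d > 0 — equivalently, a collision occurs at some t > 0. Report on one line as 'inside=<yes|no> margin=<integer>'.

d = (8, 13),  |d|² = 233;  R = 3+6 = 9,  c = 233−9² = 152
v_rel = (4, 1),  |v_rel|² = 17;  v_rel·d = (4)·(8) + (1)·(13) = 45
17·t² − 90·t + 152 = 0  ⇒  m = 45² − 17·152 = -559
m = -559 < 0,  v_rel·d = 45 > 0  ⇒  outside

inside=no margin=-559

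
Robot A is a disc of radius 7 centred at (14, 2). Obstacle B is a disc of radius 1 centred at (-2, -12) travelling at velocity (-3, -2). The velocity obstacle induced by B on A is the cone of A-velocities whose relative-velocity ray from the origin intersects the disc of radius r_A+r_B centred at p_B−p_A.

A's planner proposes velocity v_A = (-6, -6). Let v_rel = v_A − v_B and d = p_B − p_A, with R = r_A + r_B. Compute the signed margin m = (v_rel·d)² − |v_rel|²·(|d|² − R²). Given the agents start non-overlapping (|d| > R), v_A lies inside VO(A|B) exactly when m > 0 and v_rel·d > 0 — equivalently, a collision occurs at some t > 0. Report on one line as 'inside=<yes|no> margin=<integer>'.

d = (-16, -14),  |d|² = 452;  R = 7+1 = 8,  c = 452−8² = 388
v_rel = (-3, -4),  |v_rel|² = 25;  v_rel·d = (-3)·(-16) + (-4)·(-14) = 104
25·t² − 208·t + 388 = 0  ⇒  m = 104² − 25·388 = 1116
m = 1116 > 0,  v_rel·d = 104 > 0  ⇒  inside

inside=yes margin=1116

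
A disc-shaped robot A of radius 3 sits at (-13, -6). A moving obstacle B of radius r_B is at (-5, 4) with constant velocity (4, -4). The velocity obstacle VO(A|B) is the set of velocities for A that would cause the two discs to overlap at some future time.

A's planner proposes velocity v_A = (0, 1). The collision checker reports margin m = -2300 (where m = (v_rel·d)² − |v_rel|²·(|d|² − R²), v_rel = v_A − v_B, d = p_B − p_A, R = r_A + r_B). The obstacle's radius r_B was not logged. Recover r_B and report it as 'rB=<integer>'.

m = -2300
d = (8, 10);  v_rel = (-4, 5),  |v_rel|² = 41
v_rel×d = (-4)·(10) − (5)·(8) = -80
since m = R²·41 − (-80)²:  R² = (6400 + -2300) / 41 = 100
R = √100 = 10  ⇒  r_B = 10 − 3 = 7

rB=7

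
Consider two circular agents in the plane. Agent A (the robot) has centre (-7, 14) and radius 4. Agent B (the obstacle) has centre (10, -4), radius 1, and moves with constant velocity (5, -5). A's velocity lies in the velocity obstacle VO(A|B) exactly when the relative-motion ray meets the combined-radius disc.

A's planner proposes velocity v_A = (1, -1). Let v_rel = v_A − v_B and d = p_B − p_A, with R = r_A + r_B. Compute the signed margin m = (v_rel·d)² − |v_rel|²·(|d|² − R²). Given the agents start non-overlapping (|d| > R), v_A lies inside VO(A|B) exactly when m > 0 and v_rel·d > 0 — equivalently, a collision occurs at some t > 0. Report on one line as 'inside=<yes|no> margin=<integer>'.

d = (17, -18),  |d|² = 613;  R = 4+1 = 5,  c = 613−5² = 588
v_rel = (-4, 4),  |v_rel|² = 32;  v_rel·d = (-4)·(17) + (4)·(-18) = -140
32·t² + 280·t + 588 = 0  ⇒  m = (-140)² − 32·588 = 784
m = 784 > 0,  v_rel·d = -140 < 0  ⇒  outside

inside=no margin=784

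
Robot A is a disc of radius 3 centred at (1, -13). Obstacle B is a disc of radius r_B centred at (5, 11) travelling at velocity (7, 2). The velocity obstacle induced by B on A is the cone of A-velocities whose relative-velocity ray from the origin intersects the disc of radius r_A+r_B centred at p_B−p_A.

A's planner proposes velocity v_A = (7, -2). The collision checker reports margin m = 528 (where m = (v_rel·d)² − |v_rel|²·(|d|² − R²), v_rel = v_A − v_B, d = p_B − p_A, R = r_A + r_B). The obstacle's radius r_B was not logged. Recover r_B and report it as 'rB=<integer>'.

m = 528
d = (4, 24);  v_rel = (0, -4),  |v_rel|² = 16
v_rel×d = (0)·(24) − (-4)·(4) = 16
since m = R²·16 − 16²:  R² = (256 + 528) / 16 = 49
R = √49 = 7  ⇒  r_B = 7 − 3 = 4

rB=4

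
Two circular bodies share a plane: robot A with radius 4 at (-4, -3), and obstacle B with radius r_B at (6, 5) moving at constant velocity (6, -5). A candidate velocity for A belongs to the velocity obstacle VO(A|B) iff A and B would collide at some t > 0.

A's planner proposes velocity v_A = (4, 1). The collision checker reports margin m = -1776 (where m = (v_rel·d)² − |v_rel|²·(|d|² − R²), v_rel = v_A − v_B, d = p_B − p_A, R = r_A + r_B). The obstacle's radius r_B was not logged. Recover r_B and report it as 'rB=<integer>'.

m = -1776
d = (10, 8);  v_rel = (-2, 6),  |v_rel|² = 40
v_rel×d = (-2)·(8) − (6)·(10) = -76
since m = R²·40 − (-76)²:  R² = (5776 + -1776) / 40 = 100
R = √100 = 10  ⇒  r_B = 10 − 4 = 6

rB=6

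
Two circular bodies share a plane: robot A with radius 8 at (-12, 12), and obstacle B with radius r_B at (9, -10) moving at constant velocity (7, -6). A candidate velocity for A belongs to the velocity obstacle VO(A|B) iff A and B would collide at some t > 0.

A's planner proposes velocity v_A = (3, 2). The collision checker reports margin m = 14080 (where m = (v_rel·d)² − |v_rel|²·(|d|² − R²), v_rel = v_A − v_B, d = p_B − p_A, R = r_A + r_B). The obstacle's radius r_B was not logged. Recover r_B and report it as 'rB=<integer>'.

m = 14080
d = (21, -22);  v_rel = (-4, 8),  |v_rel|² = 80
v_rel×d = (-4)·(-22) − (8)·(21) = -80
since m = R²·80 − (-80)²:  R² = (6400 + 14080) / 80 = 256
R = √256 = 16  ⇒  r_B = 16 − 8 = 8

rB=8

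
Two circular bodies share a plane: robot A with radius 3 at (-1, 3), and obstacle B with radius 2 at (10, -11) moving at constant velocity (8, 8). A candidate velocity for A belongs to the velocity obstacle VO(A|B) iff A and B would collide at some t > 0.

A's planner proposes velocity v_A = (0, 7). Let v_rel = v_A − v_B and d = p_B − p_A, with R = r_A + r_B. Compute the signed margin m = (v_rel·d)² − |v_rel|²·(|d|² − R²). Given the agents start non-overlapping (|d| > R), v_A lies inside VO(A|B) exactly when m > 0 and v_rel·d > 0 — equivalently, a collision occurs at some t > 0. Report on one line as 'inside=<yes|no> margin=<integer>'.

d = (11, -14),  |d|² = 317;  R = 3+2 = 5,  c = 317−5² = 292
v_rel = (-8, -1),  |v_rel|² = 65;  v_rel·d = (-8)·(11) + (-1)·(-14) = -74
65·t² + 148·t + 292 = 0  ⇒  m = (-74)² − 65·292 = -13504
m = -13504 < 0,  v_rel·d = -74 < 0  ⇒  outside

inside=no margin=-13504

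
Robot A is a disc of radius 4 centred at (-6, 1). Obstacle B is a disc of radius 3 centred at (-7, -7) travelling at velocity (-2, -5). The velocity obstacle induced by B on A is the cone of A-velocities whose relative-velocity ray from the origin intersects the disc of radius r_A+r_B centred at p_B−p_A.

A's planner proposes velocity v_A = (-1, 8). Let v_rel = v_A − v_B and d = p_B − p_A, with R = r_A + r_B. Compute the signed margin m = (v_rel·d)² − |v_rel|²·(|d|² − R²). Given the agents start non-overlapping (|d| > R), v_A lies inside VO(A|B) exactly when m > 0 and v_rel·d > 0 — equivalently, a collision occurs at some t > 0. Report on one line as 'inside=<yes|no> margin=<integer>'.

d = (-1, -8),  |d|² = 65;  R = 4+3 = 7,  c = 65−7² = 16
v_rel = (1, 13),  |v_rel|² = 170;  v_rel·d = (1)·(-1) + (13)·(-8) = -105
170·t² + 210·t + 16 = 0  ⇒  m = (-105)² − 170·16 = 8305
m = 8305 > 0,  v_rel·d = -105 < 0  ⇒  outside

inside=no margin=8305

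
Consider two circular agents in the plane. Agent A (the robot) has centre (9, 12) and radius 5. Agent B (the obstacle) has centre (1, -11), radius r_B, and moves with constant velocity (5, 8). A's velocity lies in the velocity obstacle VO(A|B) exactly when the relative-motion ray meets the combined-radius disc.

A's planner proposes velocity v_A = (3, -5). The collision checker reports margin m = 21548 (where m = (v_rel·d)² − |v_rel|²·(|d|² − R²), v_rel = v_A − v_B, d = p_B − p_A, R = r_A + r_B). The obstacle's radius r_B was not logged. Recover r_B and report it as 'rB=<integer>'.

m = 21548
d = (-8, -23);  v_rel = (-2, -13),  |v_rel|² = 173
v_rel×d = (-2)·(-23) − (-13)·(-8) = -58
since m = R²·173 − (-58)²:  R² = (3364 + 21548) / 173 = 144
R = √144 = 12  ⇒  r_B = 12 − 5 = 7

rB=7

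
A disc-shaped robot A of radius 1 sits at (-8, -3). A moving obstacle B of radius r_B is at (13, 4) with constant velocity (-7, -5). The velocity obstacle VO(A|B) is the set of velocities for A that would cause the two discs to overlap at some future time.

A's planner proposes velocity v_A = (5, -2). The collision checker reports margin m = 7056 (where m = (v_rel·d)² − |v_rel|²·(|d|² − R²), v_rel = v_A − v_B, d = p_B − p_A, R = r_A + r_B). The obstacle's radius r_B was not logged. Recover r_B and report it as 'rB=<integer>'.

m = 7056
d = (21, 7);  v_rel = (12, 3),  |v_rel|² = 153
v_rel×d = (12)·(7) − (3)·(21) = 21
since m = R²·153 − 21²:  R² = (441 + 7056) / 153 = 49
R = √49 = 7  ⇒  r_B = 7 − 1 = 6

rB=6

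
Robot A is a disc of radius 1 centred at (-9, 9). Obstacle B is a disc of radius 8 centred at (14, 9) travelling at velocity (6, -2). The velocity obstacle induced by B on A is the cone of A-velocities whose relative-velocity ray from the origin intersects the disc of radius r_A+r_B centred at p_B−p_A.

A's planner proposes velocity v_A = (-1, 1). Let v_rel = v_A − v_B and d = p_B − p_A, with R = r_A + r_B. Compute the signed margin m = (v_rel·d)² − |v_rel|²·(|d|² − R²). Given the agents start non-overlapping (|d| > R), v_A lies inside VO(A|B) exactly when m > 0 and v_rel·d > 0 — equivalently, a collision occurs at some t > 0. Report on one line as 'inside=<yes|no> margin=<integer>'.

d = (23, 0),  |d|² = 529;  R = 1+8 = 9,  c = 529−9² = 448
v_rel = (-7, 3),  |v_rel|² = 58;  v_rel·d = (-7)·(23) + (3)·(0) = -161
58·t² + 322·t + 448 = 0  ⇒  m = (-161)² − 58·448 = -63
m = -63 < 0,  v_rel·d = -161 < 0  ⇒  outside

inside=no margin=-63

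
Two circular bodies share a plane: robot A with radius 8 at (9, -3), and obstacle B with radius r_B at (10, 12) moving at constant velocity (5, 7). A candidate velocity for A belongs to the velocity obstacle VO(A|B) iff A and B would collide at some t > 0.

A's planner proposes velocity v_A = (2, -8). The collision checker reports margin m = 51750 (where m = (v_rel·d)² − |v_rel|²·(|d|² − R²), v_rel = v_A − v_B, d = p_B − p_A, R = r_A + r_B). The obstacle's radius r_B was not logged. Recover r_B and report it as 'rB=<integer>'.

m = 51750
d = (1, 15);  v_rel = (-3, -15),  |v_rel|² = 234
v_rel×d = (-3)·(15) − (-15)·(1) = -30
since m = R²·234 − (-30)²:  R² = (900 + 51750) / 234 = 225
R = √225 = 15  ⇒  r_B = 15 − 8 = 7

rB=7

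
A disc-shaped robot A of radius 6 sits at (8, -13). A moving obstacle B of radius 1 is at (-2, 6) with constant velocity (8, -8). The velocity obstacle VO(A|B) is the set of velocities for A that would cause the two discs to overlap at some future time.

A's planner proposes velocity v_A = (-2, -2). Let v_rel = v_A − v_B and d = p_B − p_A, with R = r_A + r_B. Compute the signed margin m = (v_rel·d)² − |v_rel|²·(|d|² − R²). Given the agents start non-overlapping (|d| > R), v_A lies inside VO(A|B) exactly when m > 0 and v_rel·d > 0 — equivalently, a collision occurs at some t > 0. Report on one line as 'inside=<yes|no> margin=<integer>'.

d = (-10, 19),  |d|² = 461;  R = 6+1 = 7,  c = 461−7² = 412
v_rel = (-10, 6),  |v_rel|² = 136;  v_rel·d = (-10)·(-10) + (6)·(19) = 214
136·t² − 428·t + 412 = 0  ⇒  m = 214² − 136·412 = -10236
m = -10236 < 0,  v_rel·d = 214 > 0  ⇒  outside

inside=no margin=-10236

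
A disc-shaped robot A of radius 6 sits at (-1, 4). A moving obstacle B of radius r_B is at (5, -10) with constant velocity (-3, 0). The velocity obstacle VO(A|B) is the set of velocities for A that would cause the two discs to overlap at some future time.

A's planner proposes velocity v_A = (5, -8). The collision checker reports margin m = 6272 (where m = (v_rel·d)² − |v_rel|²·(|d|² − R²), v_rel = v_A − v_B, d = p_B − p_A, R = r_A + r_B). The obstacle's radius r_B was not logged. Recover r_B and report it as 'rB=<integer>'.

m = 6272
d = (6, -14);  v_rel = (8, -8),  |v_rel|² = 128
v_rel×d = (8)·(-14) − (-8)·(6) = -64
since m = R²·128 − (-64)²:  R² = (4096 + 6272) / 128 = 81
R = √81 = 9  ⇒  r_B = 9 − 6 = 3

rB=3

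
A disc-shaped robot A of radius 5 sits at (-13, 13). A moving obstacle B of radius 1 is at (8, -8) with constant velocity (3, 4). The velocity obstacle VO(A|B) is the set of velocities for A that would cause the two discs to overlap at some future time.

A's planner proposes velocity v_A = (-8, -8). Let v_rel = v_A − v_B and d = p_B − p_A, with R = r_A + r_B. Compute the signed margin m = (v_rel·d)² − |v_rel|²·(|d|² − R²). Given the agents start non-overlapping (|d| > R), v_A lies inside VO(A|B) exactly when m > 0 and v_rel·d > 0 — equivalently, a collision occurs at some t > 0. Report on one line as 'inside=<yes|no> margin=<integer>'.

d = (21, -21),  |d|² = 882;  R = 5+1 = 6,  c = 882−6² = 846
v_rel = (-11, -12),  |v_rel|² = 265;  v_rel·d = (-11)·(21) + (-12)·(-21) = 21
265·t² − 42·t + 846 = 0  ⇒  m = 21² − 265·846 = -223749
m = -223749 < 0,  v_rel·d = 21 > 0  ⇒  outside

inside=no margin=-223749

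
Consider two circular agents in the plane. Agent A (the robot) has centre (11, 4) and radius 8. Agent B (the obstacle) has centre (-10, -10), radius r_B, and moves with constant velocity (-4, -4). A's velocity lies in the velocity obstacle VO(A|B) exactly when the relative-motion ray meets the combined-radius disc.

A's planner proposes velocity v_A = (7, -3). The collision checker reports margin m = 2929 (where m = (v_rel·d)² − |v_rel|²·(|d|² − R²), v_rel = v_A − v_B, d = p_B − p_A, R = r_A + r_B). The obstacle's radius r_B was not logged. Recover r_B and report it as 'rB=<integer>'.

m = 2929
d = (-21, -14);  v_rel = (11, 1),  |v_rel|² = 122
v_rel×d = (11)·(-14) − (1)·(-21) = -133
since m = R²·122 − (-133)²:  R² = (17689 + 2929) / 122 = 169
R = √169 = 13  ⇒  r_B = 13 − 8 = 5

rB=5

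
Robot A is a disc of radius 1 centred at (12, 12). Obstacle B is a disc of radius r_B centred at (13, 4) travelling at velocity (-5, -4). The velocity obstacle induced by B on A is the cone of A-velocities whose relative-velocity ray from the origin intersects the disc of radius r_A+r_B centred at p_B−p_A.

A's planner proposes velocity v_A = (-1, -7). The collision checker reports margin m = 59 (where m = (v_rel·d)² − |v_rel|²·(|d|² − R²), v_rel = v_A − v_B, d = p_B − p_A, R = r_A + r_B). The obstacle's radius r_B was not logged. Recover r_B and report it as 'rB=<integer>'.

m = 59
d = (1, -8);  v_rel = (4, -3),  |v_rel|² = 25
v_rel×d = (4)·(-8) − (-3)·(1) = -29
since m = R²·25 − (-29)²:  R² = (841 + 59) / 25 = 36
R = √36 = 6  ⇒  r_B = 6 − 1 = 5

rB=5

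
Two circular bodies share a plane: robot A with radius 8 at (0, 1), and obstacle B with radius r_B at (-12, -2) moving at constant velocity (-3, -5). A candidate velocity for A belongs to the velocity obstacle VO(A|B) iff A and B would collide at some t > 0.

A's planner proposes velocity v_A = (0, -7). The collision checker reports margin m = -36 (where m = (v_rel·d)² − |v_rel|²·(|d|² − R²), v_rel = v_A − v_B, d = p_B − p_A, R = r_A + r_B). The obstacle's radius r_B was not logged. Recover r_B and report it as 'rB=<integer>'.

m = -36
d = (-12, -3);  v_rel = (3, -2),  |v_rel|² = 13
v_rel×d = (3)·(-3) − (-2)·(-12) = -33
since m = R²·13 − (-33)²:  R² = (1089 + -36) / 13 = 81
R = √81 = 9  ⇒  r_B = 9 − 8 = 1

rB=1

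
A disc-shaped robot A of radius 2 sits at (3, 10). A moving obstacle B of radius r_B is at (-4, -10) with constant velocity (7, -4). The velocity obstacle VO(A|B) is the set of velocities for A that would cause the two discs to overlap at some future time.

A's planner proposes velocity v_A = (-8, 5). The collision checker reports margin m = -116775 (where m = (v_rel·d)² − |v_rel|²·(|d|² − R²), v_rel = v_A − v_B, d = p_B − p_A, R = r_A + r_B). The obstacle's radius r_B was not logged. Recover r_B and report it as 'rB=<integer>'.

m = -116775
d = (-7, -20);  v_rel = (-15, 9),  |v_rel|² = 306
v_rel×d = (-15)·(-20) − (9)·(-7) = 363
since m = R²·306 − 363²:  R² = (131769 + -116775) / 306 = 49
R = √49 = 7  ⇒  r_B = 7 − 2 = 5

rB=5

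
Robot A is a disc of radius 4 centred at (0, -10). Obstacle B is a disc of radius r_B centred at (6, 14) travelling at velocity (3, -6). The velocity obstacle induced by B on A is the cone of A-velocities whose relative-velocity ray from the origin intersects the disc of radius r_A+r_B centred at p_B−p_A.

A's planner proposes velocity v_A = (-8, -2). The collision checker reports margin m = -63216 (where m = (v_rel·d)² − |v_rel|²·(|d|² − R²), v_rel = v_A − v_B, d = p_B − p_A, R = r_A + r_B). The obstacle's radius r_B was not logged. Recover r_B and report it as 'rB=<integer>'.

m = -63216
d = (6, 24);  v_rel = (-11, 4),  |v_rel|² = 137
v_rel×d = (-11)·(24) − (4)·(6) = -288
since m = R²·137 − (-288)²:  R² = (82944 + -63216) / 137 = 144
R = √144 = 12  ⇒  r_B = 12 − 4 = 8

rB=8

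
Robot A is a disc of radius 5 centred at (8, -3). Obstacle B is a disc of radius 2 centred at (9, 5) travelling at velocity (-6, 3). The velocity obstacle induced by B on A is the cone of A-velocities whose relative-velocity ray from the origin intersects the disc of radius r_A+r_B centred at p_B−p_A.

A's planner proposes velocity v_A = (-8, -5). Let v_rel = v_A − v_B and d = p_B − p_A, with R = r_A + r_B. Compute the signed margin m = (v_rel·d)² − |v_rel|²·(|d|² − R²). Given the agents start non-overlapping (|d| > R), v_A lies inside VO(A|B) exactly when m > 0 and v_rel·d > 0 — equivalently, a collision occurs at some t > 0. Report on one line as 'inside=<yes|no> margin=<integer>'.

d = (1, 8),  |d|² = 65;  R = 5+2 = 7,  c = 65−7² = 16
v_rel = (-2, -8),  |v_rel|² = 68;  v_rel·d = (-2)·(1) + (-8)·(8) = -66
68·t² + 132·t + 16 = 0  ⇒  m = (-66)² − 68·16 = 3268
m = 3268 > 0,  v_rel·d = -66 < 0  ⇒  outside

inside=no margin=3268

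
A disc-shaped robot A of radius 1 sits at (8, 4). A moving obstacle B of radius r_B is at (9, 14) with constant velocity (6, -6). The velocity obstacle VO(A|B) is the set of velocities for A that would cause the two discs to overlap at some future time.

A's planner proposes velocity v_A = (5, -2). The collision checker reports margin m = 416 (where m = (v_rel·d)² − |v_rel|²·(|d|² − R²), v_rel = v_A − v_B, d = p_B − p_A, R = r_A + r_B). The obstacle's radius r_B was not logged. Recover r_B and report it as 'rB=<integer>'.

m = 416
d = (1, 10);  v_rel = (-1, 4),  |v_rel|² = 17
v_rel×d = (-1)·(10) − (4)·(1) = -14
since m = R²·17 − (-14)²:  R² = (196 + 416) / 17 = 36
R = √36 = 6  ⇒  r_B = 6 − 1 = 5

rB=5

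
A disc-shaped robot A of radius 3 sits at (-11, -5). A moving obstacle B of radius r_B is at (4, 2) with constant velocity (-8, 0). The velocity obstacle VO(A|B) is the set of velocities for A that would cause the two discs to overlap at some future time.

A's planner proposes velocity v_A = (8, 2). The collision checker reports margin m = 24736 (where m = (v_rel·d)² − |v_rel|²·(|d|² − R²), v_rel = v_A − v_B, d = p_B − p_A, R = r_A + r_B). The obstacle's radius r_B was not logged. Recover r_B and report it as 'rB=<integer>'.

m = 24736
d = (15, 7);  v_rel = (16, 2),  |v_rel|² = 260
v_rel×d = (16)·(7) − (2)·(15) = 82
since m = R²·260 − 82²:  R² = (6724 + 24736) / 260 = 121
R = √121 = 11  ⇒  r_B = 11 − 3 = 8

rB=8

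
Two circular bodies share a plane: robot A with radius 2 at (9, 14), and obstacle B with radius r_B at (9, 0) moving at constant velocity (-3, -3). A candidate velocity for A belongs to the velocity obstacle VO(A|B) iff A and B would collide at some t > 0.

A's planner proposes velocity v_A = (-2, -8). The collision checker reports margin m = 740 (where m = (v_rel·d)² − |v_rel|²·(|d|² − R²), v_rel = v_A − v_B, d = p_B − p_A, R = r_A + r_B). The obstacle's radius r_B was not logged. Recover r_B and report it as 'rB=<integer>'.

m = 740
d = (0, -14);  v_rel = (1, -5),  |v_rel|² = 26
v_rel×d = (1)·(-14) − (-5)·(0) = -14
since m = R²·26 − (-14)²:  R² = (196 + 740) / 26 = 36
R = √36 = 6  ⇒  r_B = 6 − 2 = 4

rB=4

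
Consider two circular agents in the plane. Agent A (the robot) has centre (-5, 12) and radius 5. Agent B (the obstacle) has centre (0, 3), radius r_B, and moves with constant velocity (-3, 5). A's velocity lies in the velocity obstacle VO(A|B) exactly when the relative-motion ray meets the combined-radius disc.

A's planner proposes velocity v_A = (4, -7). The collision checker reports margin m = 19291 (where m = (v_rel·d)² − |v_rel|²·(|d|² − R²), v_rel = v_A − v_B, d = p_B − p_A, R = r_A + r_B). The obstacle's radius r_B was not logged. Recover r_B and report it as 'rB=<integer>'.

m = 19291
d = (5, -9);  v_rel = (7, -12),  |v_rel|² = 193
v_rel×d = (7)·(-9) − (-12)·(5) = -3
since m = R²·193 − (-3)²:  R² = (9 + 19291) / 193 = 100
R = √100 = 10  ⇒  r_B = 10 − 5 = 5

rB=5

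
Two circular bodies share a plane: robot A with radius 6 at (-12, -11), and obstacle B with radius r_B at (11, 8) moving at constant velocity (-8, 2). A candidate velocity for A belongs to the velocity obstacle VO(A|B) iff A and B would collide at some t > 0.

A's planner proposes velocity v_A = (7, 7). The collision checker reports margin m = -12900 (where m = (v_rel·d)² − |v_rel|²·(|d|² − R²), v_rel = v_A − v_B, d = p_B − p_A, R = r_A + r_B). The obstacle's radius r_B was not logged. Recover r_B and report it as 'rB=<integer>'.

m = -12900
d = (23, 19);  v_rel = (15, 5),  |v_rel|² = 250
v_rel×d = (15)·(19) − (5)·(23) = 170
since m = R²·250 − 170²:  R² = (28900 + -12900) / 250 = 64
R = √64 = 8  ⇒  r_B = 8 − 6 = 2

rB=2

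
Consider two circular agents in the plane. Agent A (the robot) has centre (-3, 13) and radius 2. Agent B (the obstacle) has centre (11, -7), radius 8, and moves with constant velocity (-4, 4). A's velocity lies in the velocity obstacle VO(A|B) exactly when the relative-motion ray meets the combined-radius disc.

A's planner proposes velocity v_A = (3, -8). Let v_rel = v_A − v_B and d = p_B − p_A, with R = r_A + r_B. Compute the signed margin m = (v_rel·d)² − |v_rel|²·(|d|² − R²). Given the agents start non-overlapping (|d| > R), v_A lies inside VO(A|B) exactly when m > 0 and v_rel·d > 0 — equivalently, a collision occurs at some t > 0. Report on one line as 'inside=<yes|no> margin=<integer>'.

d = (14, -20),  |d|² = 596;  R = 2+8 = 10,  c = 596−10² = 496
v_rel = (7, -12),  |v_rel|² = 193;  v_rel·d = (7)·(14) + (-12)·(-20) = 338
193·t² − 676·t + 496 = 0  ⇒  m = 338² − 193·496 = 18516
m = 18516 > 0,  v_rel·d = 338 > 0  ⇒  inside

inside=yes margin=18516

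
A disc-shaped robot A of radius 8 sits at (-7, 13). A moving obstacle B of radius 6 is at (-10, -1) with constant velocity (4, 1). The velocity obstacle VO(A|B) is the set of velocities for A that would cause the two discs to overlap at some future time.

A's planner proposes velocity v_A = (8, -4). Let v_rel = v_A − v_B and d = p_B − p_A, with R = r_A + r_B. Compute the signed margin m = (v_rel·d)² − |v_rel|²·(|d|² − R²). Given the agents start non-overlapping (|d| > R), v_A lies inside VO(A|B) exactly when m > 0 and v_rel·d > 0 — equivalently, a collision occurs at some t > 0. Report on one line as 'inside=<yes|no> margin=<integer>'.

d = (-3, -14),  |d|² = 205;  R = 8+6 = 14,  c = 205−14² = 9
v_rel = (4, -5),  |v_rel|² = 41;  v_rel·d = (4)·(-3) + (-5)·(-14) = 58
41·t² − 116·t + 9 = 0  ⇒  m = 58² − 41·9 = 2995
m = 2995 > 0,  v_rel·d = 58 > 0  ⇒  inside

inside=yes margin=2995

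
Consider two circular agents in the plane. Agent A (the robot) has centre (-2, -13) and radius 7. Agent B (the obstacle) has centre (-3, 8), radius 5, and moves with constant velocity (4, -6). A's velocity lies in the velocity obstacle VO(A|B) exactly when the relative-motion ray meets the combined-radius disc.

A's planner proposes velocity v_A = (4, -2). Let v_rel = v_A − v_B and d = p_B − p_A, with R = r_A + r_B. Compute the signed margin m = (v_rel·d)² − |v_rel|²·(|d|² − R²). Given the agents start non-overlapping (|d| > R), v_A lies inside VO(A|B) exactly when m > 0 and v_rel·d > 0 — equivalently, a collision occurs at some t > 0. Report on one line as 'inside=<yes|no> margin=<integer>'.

d = (-1, 21),  |d|² = 442;  R = 7+5 = 12,  c = 442−12² = 298
v_rel = (0, 4),  |v_rel|² = 16;  v_rel·d = (0)·(-1) + (4)·(21) = 84
16·t² − 168·t + 298 = 0  ⇒  m = 84² − 16·298 = 2288
m = 2288 > 0,  v_rel·d = 84 > 0  ⇒  inside

inside=yes margin=2288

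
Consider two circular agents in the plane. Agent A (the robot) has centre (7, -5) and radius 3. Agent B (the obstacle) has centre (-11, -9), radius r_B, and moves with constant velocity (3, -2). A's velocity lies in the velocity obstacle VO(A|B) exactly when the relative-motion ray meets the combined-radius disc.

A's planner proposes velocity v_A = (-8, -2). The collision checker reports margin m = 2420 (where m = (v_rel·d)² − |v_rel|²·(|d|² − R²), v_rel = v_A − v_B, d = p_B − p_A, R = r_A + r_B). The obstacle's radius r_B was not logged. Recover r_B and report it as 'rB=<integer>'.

m = 2420
d = (-18, -4);  v_rel = (-11, 0),  |v_rel|² = 121
v_rel×d = (-11)·(-4) − (0)·(-18) = 44
since m = R²·121 − 44²:  R² = (1936 + 2420) / 121 = 36
R = √36 = 6  ⇒  r_B = 6 − 3 = 3

rB=3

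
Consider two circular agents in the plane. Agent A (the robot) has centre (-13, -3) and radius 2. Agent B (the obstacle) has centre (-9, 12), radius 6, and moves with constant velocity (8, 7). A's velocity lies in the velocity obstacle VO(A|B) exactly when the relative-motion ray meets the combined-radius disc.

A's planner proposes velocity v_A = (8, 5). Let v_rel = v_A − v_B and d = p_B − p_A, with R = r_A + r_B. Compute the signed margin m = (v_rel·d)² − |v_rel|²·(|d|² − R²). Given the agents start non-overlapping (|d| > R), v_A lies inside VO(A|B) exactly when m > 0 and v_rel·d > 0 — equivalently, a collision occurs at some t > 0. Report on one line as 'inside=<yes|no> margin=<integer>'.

d = (4, 15),  |d|² = 241;  R = 2+6 = 8,  c = 241−8² = 177
v_rel = (0, -2),  |v_rel|² = 4;  v_rel·d = (0)·(4) + (-2)·(15) = -30
4·t² + 60·t + 177 = 0  ⇒  m = (-30)² − 4·177 = 192
m = 192 > 0,  v_rel·d = -30 < 0  ⇒  outside

inside=no margin=192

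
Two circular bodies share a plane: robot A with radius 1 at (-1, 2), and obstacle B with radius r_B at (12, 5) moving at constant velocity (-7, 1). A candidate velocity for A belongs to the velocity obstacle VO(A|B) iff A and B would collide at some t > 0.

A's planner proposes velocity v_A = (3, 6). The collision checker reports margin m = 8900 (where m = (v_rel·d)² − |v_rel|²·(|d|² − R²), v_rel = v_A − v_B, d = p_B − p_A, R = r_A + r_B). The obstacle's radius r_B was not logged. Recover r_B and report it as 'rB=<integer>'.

m = 8900
d = (13, 3);  v_rel = (10, 5),  |v_rel|² = 125
v_rel×d = (10)·(3) − (5)·(13) = -35
since m = R²·125 − (-35)²:  R² = (1225 + 8900) / 125 = 81
R = √81 = 9  ⇒  r_B = 9 − 1 = 8

rB=8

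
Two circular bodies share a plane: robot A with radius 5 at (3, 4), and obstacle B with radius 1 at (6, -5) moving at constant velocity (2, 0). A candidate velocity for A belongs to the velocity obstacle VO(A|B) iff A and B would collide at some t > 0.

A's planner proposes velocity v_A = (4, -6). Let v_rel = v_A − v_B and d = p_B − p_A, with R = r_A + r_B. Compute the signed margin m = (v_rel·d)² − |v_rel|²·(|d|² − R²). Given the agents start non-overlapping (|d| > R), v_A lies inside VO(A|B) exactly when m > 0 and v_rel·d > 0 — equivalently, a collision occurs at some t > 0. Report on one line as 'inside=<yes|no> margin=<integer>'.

d = (3, -9),  |d|² = 90;  R = 5+1 = 6,  c = 90−6² = 54
v_rel = (2, -6),  |v_rel|² = 40;  v_rel·d = (2)·(3) + (-6)·(-9) = 60
40·t² − 120·t + 54 = 0  ⇒  m = 60² − 40·54 = 1440
m = 1440 > 0,  v_rel·d = 60 > 0  ⇒  inside

inside=yes margin=1440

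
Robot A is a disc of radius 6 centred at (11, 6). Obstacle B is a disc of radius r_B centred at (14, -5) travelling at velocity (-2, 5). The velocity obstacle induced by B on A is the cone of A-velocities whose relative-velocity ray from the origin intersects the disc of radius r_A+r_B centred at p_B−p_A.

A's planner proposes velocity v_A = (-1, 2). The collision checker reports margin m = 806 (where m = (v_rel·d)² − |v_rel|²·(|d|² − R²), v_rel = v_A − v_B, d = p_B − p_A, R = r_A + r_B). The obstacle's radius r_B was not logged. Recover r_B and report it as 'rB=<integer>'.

m = 806
d = (3, -11);  v_rel = (1, -3),  |v_rel|² = 10
v_rel×d = (1)·(-11) − (-3)·(3) = -2
since m = R²·10 − (-2)²:  R² = (4 + 806) / 10 = 81
R = √81 = 9  ⇒  r_B = 9 − 6 = 3

rB=3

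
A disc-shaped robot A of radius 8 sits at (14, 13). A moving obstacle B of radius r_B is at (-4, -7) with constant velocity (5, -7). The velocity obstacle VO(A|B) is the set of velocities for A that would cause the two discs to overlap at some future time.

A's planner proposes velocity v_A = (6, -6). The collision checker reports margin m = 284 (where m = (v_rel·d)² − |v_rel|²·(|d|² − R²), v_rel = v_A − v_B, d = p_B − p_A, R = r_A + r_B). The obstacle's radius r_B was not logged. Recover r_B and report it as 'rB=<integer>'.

m = 284
d = (-18, -20);  v_rel = (1, 1),  |v_rel|² = 2
v_rel×d = (1)·(-20) − (1)·(-18) = -2
since m = R²·2 − (-2)²:  R² = (4 + 284) / 2 = 144
R = √144 = 12  ⇒  r_B = 12 − 8 = 4

rB=4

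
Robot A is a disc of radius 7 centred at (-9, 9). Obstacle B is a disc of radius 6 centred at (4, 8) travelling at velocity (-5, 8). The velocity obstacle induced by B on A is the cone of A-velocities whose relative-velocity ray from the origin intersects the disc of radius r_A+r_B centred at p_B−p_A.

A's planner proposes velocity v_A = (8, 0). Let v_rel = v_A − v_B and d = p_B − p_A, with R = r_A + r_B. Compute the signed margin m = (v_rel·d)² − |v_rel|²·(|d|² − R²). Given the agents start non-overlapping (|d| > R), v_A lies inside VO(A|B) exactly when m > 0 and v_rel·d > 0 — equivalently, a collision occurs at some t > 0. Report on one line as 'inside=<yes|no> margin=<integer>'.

d = (13, -1),  |d|² = 170;  R = 7+6 = 13,  c = 170−13² = 1
v_rel = (13, -8),  |v_rel|² = 233;  v_rel·d = (13)·(13) + (-8)·(-1) = 177
233·t² − 354·t + 1 = 0  ⇒  m = 177² − 233·1 = 31096
m = 31096 > 0,  v_rel·d = 177 > 0  ⇒  inside

inside=yes margin=31096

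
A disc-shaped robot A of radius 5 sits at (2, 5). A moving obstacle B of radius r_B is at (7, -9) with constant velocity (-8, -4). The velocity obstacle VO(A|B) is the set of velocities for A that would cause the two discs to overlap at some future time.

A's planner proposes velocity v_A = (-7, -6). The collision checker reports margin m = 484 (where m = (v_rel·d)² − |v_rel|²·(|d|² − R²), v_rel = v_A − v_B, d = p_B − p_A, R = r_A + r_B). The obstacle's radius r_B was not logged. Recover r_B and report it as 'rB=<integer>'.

m = 484
d = (5, -14);  v_rel = (1, -2),  |v_rel|² = 5
v_rel×d = (1)·(-14) − (-2)·(5) = -4
since m = R²·5 − (-4)²:  R² = (16 + 484) / 5 = 100
R = √100 = 10  ⇒  r_B = 10 − 5 = 5

rB=5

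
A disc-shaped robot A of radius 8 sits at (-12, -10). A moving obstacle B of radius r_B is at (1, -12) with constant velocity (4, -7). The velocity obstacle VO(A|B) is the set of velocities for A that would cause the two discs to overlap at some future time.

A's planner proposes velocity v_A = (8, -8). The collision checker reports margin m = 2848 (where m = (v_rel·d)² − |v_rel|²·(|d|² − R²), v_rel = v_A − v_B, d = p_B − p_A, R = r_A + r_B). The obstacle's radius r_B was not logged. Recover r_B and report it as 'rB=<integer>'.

m = 2848
d = (13, -2);  v_rel = (4, -1),  |v_rel|² = 17
v_rel×d = (4)·(-2) − (-1)·(13) = 5
since m = R²·17 − 5²:  R² = (25 + 2848) / 17 = 169
R = √169 = 13  ⇒  r_B = 13 − 8 = 5

rB=5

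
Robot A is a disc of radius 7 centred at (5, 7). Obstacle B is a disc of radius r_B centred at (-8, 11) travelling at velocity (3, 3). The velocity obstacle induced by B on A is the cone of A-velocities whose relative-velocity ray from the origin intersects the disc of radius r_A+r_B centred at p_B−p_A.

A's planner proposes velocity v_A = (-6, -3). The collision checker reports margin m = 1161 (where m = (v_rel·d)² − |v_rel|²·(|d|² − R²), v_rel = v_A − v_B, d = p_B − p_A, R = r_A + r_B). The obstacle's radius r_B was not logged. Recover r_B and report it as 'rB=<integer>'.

m = 1161
d = (-13, 4);  v_rel = (-9, -6),  |v_rel|² = 117
v_rel×d = (-9)·(4) − (-6)·(-13) = -114
since m = R²·117 − (-114)²:  R² = (12996 + 1161) / 117 = 121
R = √121 = 11  ⇒  r_B = 11 − 7 = 4

rB=4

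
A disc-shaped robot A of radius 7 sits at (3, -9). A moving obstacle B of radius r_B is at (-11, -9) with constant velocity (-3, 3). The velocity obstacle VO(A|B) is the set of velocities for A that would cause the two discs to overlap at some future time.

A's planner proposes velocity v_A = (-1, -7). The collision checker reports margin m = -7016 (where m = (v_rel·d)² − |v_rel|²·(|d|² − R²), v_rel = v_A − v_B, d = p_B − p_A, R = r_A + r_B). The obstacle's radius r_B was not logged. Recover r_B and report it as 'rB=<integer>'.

m = -7016
d = (-14, 0);  v_rel = (2, -10),  |v_rel|² = 104
v_rel×d = (2)·(0) − (-10)·(-14) = -140
since m = R²·104 − (-140)²:  R² = (19600 + -7016) / 104 = 121
R = √121 = 11  ⇒  r_B = 11 − 7 = 4

rB=4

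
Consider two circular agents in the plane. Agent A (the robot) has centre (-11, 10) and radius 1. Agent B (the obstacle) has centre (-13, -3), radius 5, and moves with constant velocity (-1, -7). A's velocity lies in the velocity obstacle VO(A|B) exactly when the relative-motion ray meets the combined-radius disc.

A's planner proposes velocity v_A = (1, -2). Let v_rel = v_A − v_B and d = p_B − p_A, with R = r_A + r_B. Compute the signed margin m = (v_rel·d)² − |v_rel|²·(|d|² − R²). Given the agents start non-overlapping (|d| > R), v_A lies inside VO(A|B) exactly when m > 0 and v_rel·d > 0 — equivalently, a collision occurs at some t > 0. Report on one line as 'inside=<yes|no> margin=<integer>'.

d = (-2, -13),  |d|² = 173;  R = 1+5 = 6,  c = 173−6² = 137
v_rel = (2, 5),  |v_rel|² = 29;  v_rel·d = (2)·(-2) + (5)·(-13) = -69
29·t² + 138·t + 137 = 0  ⇒  m = (-69)² − 29·137 = 788
m = 788 > 0,  v_rel·d = -69 < 0  ⇒  outside

inside=no margin=788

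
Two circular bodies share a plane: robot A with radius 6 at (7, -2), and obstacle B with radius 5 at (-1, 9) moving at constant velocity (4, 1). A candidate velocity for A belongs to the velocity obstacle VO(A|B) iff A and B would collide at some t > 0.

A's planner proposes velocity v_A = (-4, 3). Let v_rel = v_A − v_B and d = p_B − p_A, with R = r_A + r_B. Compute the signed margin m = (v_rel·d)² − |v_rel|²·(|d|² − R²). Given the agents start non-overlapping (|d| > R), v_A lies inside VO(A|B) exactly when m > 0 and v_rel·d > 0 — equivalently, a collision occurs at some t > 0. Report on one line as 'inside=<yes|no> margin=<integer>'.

d = (-8, 11),  |d|² = 185;  R = 6+5 = 11,  c = 185−11² = 64
v_rel = (-8, 2),  |v_rel|² = 68;  v_rel·d = (-8)·(-8) + (2)·(11) = 86
68·t² − 172·t + 64 = 0  ⇒  m = 86² − 68·64 = 3044
m = 3044 > 0,  v_rel·d = 86 > 0  ⇒  inside

inside=yes margin=3044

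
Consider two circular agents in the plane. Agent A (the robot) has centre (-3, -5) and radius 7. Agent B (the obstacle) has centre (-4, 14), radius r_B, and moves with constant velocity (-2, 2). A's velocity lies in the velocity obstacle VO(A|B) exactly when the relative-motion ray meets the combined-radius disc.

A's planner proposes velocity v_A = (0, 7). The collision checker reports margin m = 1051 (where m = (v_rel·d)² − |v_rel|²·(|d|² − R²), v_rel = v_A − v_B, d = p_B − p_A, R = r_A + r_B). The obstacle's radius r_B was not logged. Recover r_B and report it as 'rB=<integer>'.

m = 1051
d = (-1, 19);  v_rel = (2, 5),  |v_rel|² = 29
v_rel×d = (2)·(19) − (5)·(-1) = 43
since m = R²·29 − 43²:  R² = (1849 + 1051) / 29 = 100
R = √100 = 10  ⇒  r_B = 10 − 7 = 3

rB=3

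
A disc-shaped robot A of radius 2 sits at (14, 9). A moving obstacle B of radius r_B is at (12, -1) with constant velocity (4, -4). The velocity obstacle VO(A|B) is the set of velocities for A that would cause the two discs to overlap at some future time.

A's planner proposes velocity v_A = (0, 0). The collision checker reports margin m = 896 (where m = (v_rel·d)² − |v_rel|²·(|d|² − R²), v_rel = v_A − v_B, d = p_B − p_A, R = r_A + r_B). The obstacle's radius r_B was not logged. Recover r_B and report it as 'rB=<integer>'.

m = 896
d = (-2, -10);  v_rel = (-4, 4),  |v_rel|² = 32
v_rel×d = (-4)·(-10) − (4)·(-2) = 48
since m = R²·32 − 48²:  R² = (2304 + 896) / 32 = 100
R = √100 = 10  ⇒  r_B = 10 − 2 = 8

rB=8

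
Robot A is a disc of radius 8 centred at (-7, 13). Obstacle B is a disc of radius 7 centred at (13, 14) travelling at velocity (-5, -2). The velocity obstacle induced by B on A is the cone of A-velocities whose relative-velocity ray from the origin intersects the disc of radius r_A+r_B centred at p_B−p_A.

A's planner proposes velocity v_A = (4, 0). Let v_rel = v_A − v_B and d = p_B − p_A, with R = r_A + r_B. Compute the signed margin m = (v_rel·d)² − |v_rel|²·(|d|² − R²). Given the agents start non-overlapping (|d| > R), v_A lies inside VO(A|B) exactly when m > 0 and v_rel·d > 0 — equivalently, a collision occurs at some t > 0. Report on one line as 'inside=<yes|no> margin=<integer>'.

d = (20, 1),  |d|² = 401;  R = 8+7 = 15,  c = 401−15² = 176
v_rel = (9, 2),  |v_rel|² = 85;  v_rel·d = (9)·(20) + (2)·(1) = 182
85·t² − 364·t + 176 = 0  ⇒  m = 182² − 85·176 = 18164
m = 18164 > 0,  v_rel·d = 182 > 0  ⇒  inside

inside=yes margin=18164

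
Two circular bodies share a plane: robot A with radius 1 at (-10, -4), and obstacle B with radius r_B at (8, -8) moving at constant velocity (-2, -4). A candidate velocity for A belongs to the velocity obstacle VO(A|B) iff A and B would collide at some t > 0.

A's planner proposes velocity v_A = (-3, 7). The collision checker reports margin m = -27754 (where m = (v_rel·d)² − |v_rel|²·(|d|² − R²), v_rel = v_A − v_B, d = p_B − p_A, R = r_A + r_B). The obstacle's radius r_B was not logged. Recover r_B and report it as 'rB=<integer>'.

m = -27754
d = (18, -4);  v_rel = (-1, 11),  |v_rel|² = 122
v_rel×d = (-1)·(-4) − (11)·(18) = -194
since m = R²·122 − (-194)²:  R² = (37636 + -27754) / 122 = 81
R = √81 = 9  ⇒  r_B = 9 − 1 = 8

rB=8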